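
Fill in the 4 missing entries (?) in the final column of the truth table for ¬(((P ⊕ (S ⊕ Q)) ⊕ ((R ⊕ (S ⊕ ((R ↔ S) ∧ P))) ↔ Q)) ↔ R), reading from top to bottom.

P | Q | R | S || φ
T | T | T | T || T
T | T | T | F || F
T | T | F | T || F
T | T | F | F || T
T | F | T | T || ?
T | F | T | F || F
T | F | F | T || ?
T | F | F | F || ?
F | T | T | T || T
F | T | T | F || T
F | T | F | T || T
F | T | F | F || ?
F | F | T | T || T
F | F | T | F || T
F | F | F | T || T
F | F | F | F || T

T, F, T, T

Row P=T, Q=F, R=T, S=T: ((P ⊕ (S ⊕ Q)) ⊕ ((R ⊕ (S ⊕ ((R ↔ S) ∧ P))) ↔ Q)) = F, (((P ⊕ (S ⊕ Q)) ⊕ ((R ⊕ (S ⊕ ((R ↔ S) ∧ P))) ↔ Q)) ↔ R) = F, so the formula = T.
Row P=T, Q=F, R=F, S=T: ((P ⊕ (S ⊕ Q)) ⊕ ((R ⊕ (S ⊕ ((R ↔ S) ∧ P))) ↔ Q)) = F, (((P ⊕ (S ⊕ Q)) ⊕ ((R ⊕ (S ⊕ ((R ↔ S) ∧ P))) ↔ Q)) ↔ R) = T, so the formula = F.
Row P=T, Q=F, R=F, S=F: ((P ⊕ (S ⊕ Q)) ⊕ ((R ⊕ (S ⊕ ((R ↔ S) ∧ P))) ↔ Q)) = T, (((P ⊕ (S ⊕ Q)) ⊕ ((R ⊕ (S ⊕ ((R ↔ S) ∧ P))) ↔ Q)) ↔ R) = F, so the formula = T.
Row P=F, Q=T, R=F, S=F: ((P ⊕ (S ⊕ Q)) ⊕ ((R ⊕ (S ⊕ ((R ↔ S) ∧ P))) ↔ Q)) = T, (((P ⊕ (S ⊕ Q)) ⊕ ((R ⊕ (S ⊕ ((R ↔ S) ∧ P))) ↔ Q)) ↔ R) = F, so the formula = T.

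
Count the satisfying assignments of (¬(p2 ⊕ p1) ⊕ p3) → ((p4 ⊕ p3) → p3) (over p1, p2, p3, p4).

14

p1 | p2 | p3 | p4 | φ
-- | -- | -- | -- | -
1  | 1  | 1  | 1  | 1
1  | 1  | 1  | 0  | 1
1  | 1  | 0  | 1  | 0
1  | 1  | 0  | 0  | 1
1  | 0  | 1  | 1  | 1
1  | 0  | 1  | 0  | 1
1  | 0  | 0  | 1  | 1
1  | 0  | 0  | 0  | 1
0  | 1  | 1  | 1  | 1
0  | 1  | 1  | 0  | 1
0  | 1  | 0  | 1  | 1
0  | 1  | 0  | 0  | 1
0  | 0  | 1  | 1  | 1
0  | 0  | 1  | 0  | 1
0  | 0  | 0  | 1  | 0
0  | 0  | 0  | 0  | 1
The formula is true on 14 of the 16 rows.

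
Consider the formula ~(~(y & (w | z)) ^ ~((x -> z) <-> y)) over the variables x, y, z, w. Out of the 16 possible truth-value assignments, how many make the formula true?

x  y  z  w     (w | z)  (y & (w | z))  ~(y & (w | z))  (x -> z)  ((x -> z) <-> y)  ~((x -> z) <-> y)  φ
F  F  F  F        F           F              T            T             F                  T          T
F  F  F  T        T           F              T            T             F                  T          T
F  F  T  F        T           F              T            T             F                  T          T
F  F  T  T        T           F              T            T             F                  T          T
F  T  F  F        F           F              T            T             T                  F          F
F  T  F  T        T           T              F            T             T                  F          T
F  T  T  F        T           T              F            T             T                  F          T
F  T  T  T        T           T              F            T             T                  F          T
T  F  F  F        F           F              T            F             T                  F          F
T  F  F  T        T           F              T            F             T                  F          F
T  F  T  F        T           F              T            T             F                  T          T
T  F  T  T        T           F              T            T             F                  T          T
T  T  F  F        F           F              T            F             F                  T          T
T  T  F  T        T           T              F            F             F                  T          F
T  T  T  F        T           T              F            T             T                  F          T
T  T  T  T        T           T              F            T             T                  F          T
The formula is true on 12 of the 16 rows.

12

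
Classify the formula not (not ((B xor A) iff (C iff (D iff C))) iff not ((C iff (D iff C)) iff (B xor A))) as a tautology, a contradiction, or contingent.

A | B | C | D | φ
- | - | - | - | -
F | F | F | F | F
F | F | F | T | F
F | F | T | F | F
F | F | T | T | F
F | T | F | F | F
F | T | F | T | F
F | T | T | F | F
F | T | T | T | F
T | F | F | F | F
T | F | F | T | F
T | F | T | F | F
T | F | T | T | F
T | T | F | F | F
T | T | F | T | F
T | T | T | F | F
T | T | T | T | F
Every row is F, so the formula is a contradiction.

contradiction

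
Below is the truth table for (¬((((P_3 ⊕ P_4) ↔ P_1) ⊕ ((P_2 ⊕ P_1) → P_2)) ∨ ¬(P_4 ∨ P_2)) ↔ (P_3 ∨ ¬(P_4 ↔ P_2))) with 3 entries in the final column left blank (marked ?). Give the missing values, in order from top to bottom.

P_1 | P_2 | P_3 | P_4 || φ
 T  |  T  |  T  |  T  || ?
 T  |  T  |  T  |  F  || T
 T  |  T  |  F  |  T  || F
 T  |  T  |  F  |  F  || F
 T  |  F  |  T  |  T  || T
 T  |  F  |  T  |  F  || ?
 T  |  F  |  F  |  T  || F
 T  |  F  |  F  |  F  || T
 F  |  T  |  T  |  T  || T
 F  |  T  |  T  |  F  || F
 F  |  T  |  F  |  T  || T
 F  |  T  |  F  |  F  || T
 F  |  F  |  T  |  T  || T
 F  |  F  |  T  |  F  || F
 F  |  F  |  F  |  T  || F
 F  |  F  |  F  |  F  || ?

Row P_1=T, P_2=T, P_3=T, P_4=T: ¬((((P_3 ⊕ P_4) ↔ P_1) ⊕ ((P_2 ⊕ P_1) → P_2)) ∨ ¬(P_4 ∨ P_2)) = F, (P_3 ∨ ¬(P_4 ↔ P_2)) = T, so the formula = F.
Row P_1=T, P_2=F, P_3=T, P_4=F: ¬((((P_3 ⊕ P_4) ↔ P_1) ⊕ ((P_2 ⊕ P_1) → P_2)) ∨ ¬(P_4 ∨ P_2)) = F, (P_3 ∨ ¬(P_4 ↔ P_2)) = T, so the formula = F.
Row P_1=F, P_2=F, P_3=F, P_4=F: ¬((((P_3 ⊕ P_4) ↔ P_1) ⊕ ((P_2 ⊕ P_1) → P_2)) ∨ ¬(P_4 ∨ P_2)) = F, (P_3 ∨ ¬(P_4 ↔ P_2)) = F, so the formula = T.

F, F, T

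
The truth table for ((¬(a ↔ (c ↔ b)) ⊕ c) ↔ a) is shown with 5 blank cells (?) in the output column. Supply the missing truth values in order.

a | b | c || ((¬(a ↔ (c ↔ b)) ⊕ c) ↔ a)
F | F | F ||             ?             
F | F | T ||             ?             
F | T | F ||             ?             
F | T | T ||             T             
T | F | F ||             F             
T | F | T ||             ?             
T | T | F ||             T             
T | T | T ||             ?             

Row a=F, b=F, c=F: (¬(a ↔ (c ↔ b)) ⊕ c) = T, so ((¬(a ↔ (c ↔ b)) ⊕ c) ↔ a) = F.
Row a=F, b=F, c=T: (¬(a ↔ (c ↔ b)) ⊕ c) = T, so ((¬(a ↔ (c ↔ b)) ⊕ c) ↔ a) = F.
Row a=F, b=T, c=F: (¬(a ↔ (c ↔ b)) ⊕ c) = F, so ((¬(a ↔ (c ↔ b)) ⊕ c) ↔ a) = T.
Row a=T, b=F, c=T: (¬(a ↔ (c ↔ b)) ⊕ c) = F, so ((¬(a ↔ (c ↔ b)) ⊕ c) ↔ a) = F.
Row a=T, b=T, c=T: (¬(a ↔ (c ↔ b)) ⊕ c) = T, so ((¬(a ↔ (c ↔ b)) ⊕ c) ↔ a) = T.

F, F, T, F, T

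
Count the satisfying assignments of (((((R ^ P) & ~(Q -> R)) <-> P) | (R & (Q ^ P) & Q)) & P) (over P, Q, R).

P | Q | R | (R ^ P) | (Q -> R) | ~(Q -> R) | ((R ^ P) & ~(Q -> R)) | (Q ^ P) | (R & (Q ^ P) & Q) | φ
- | - | - | ------- | -------- | --------- | --------------------- | ------- | ----------------- | -
T | T | T |    F    |    T     |     F     |           F           |    F    |         F         | F
T | T | F |    T    |    F     |     T     |           T           |    F    |         F         | T
T | F | T |    F    |    T     |     F     |           F           |    T    |         F         | F
T | F | F |    T    |    T     |     F     |           F           |    T    |         F         | F
F | T | T |    T    |    T     |     F     |           F           |    T    |         T         | F
F | T | F |    F    |    F     |     T     |           F           |    T    |         F         | F
F | F | T |    T    |    T     |     F     |           F           |    F    |         F         | F
F | F | F |    F    |    T     |     F     |           F           |    F    |         F         | F
The formula is true on 1 of the 8 rows.

1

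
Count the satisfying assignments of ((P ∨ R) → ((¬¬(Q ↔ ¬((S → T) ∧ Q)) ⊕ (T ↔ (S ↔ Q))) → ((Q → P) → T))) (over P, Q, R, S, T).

25

P | Q | R | S | T || φ
0 | 0 | 0 | 0 | 0 || 1
0 | 0 | 0 | 0 | 1 || 1
0 | 0 | 0 | 1 | 0 || 1
0 | 0 | 0 | 1 | 1 || 1
0 | 0 | 1 | 0 | 0 || 1
0 | 0 | 1 | 0 | 1 || 1
0 | 0 | 1 | 1 | 0 || 0
0 | 0 | 1 | 1 | 1 || 1
0 | 1 | 0 | 0 | 0 || 1
0 | 1 | 0 | 0 | 1 || 1
0 | 1 | 0 | 1 | 0 || 1
0 | 1 | 0 | 1 | 1 || 1
0 | 1 | 1 | 0 | 0 || 1
0 | 1 | 1 | 0 | 1 || 1
0 | 1 | 1 | 1 | 0 || 1
0 | 1 | 1 | 1 | 1 || 1
1 | 0 | 0 | 0 | 0 || 1
1 | 0 | 0 | 0 | 1 || 1
1 | 0 | 0 | 1 | 0 || 0
1 | 0 | 0 | 1 | 1 || 1
1 | 0 | 1 | 0 | 0 || 1
1 | 0 | 1 | 0 | 1 || 1
1 | 0 | 1 | 1 | 0 || 0
1 | 0 | 1 | 1 | 1 || 1
1 | 1 | 0 | 0 | 0 || 0
1 | 1 | 0 | 0 | 1 || 1
1 | 1 | 0 | 1 | 0 || 0
1 | 1 | 0 | 1 | 1 || 1
1 | 1 | 1 | 0 | 0 || 0
1 | 1 | 1 | 0 | 1 || 1
1 | 1 | 1 | 1 | 0 || 0
1 | 1 | 1 | 1 | 1 || 1
The formula is true on 25 of the 32 rows.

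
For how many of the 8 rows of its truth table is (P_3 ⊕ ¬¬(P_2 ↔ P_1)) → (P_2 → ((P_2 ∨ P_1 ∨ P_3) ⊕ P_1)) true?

P_1  P_2  P_3  |  (P_2 ↔ P_1)  ¬(P_2 ↔ P_1)  ¬¬(P_2 ↔ P_1)  (P_3 ⊕ ¬¬(P_2 ↔ P_1))  (P_2 ∨ P_1)  ((P_2 ∨ P_1) ∨ P_3)  (((P_2 ∨ P_1) ∨ P_3) ⊕ P_1)  φ
 T    T    T   |       T            F              T                  F                 T                T                        F               T
 T    T    F   |       T            F              T                  T                 T                T                        F               F
 T    F    T   |       F            T              F                  T                 T                T                        F               T
 T    F    F   |       F            T              F                  F                 T                T                        F               T
 F    T    T   |       F            T              F                  T                 T                T                        T               T
 F    T    F   |       F            T              F                  F                 T                T                        T               T
 F    F    T   |       T            F              T                  F                 F                T                        T               T
 F    F    F   |       T            F              T                  T                 F                F                        F               T
The formula is true on 7 of the 8 rows.

7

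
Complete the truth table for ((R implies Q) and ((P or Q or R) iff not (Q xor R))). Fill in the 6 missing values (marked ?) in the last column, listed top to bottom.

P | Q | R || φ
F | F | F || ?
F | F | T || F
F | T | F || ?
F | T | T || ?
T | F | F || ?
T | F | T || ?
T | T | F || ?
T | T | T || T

Row P=F, Q=F, R=F: (R implies Q) = T, ((P or Q or R) iff not (Q xor R)) = F, so the formula = F.
Row P=F, Q=T, R=F: (R implies Q) = T, ((P or Q or R) iff not (Q xor R)) = F, so the formula = F.
Row P=F, Q=T, R=T: (R implies Q) = T, ((P or Q or R) iff not (Q xor R)) = T, so the formula = T.
Row P=T, Q=F, R=F: (R implies Q) = T, ((P or Q or R) iff not (Q xor R)) = T, so the formula = T.
Row P=T, Q=F, R=T: (R implies Q) = F, ((P or Q or R) iff not (Q xor R)) = F, so the formula = F.
Row P=T, Q=T, R=F: (R implies Q) = T, ((P or Q or R) iff not (Q xor R)) = F, so the formula = F.

F, F, T, T, F, F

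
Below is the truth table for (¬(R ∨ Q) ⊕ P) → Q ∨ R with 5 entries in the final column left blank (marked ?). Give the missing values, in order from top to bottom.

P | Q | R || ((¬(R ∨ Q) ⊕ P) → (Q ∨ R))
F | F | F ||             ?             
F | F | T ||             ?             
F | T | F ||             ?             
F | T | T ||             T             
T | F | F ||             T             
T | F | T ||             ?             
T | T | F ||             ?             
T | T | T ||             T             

F, T, T, T, T

Row P=F, Q=F, R=F: (¬(R ∨ Q) ⊕ P) = T, (Q ∨ R) = F, so ((¬(R ∨ Q) ⊕ P) → (Q ∨ R)) = F.
Row P=F, Q=F, R=T: (¬(R ∨ Q) ⊕ P) = F, (Q ∨ R) = T, so ((¬(R ∨ Q) ⊕ P) → (Q ∨ R)) = T.
Row P=F, Q=T, R=F: (¬(R ∨ Q) ⊕ P) = F, (Q ∨ R) = T, so ((¬(R ∨ Q) ⊕ P) → (Q ∨ R)) = T.
Row P=T, Q=F, R=T: (¬(R ∨ Q) ⊕ P) = T, (Q ∨ R) = T, so ((¬(R ∨ Q) ⊕ P) → (Q ∨ R)) = T.
Row P=T, Q=T, R=F: (¬(R ∨ Q) ⊕ P) = T, (Q ∨ R) = T, so ((¬(R ∨ Q) ⊕ P) → (Q ∨ R)) = T.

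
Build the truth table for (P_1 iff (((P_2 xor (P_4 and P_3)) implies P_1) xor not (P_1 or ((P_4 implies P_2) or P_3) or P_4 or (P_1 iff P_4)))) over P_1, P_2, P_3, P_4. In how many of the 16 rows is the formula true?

12

P_1 | P_2 | P_3 | P_4 | φ
--- | --- | --- | --- | -
 0  |  0  |  0  |  0  | 0
 0  |  0  |  0  |  1  | 0
 0  |  0  |  1  |  0  | 0
 0  |  0  |  1  |  1  | 1
 0  |  1  |  0  |  0  | 1
 0  |  1  |  0  |  1  | 1
 0  |  1  |  1  |  0  | 1
 0  |  1  |  1  |  1  | 0
 1  |  0  |  0  |  0  | 1
 1  |  0  |  0  |  1  | 1
 1  |  0  |  1  |  0  | 1
 1  |  0  |  1  |  1  | 1
 1  |  1  |  0  |  0  | 1
 1  |  1  |  0  |  1  | 1
 1  |  1  |  1  |  0  | 1
 1  |  1  |  1  |  1  | 1
The formula is true on 12 of the 16 rows.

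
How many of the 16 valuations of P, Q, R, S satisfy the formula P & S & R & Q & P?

1

  P   |   Q   |   R   |   S   || (P & S) | ((P & S) & R & Q) | (((P & S) & R & Q) & P)
 True |  True |  True |  True ||   True  |        True       |           True         
 True |  True |  True | False ||  False  |       False       |          False         
 True |  True | False |  True ||   True  |       False       |          False         
 True |  True | False | False ||  False  |       False       |          False         
 True | False |  True |  True ||   True  |       False       |          False         
 True | False |  True | False ||  False  |       False       |          False         
 True | False | False |  True ||   True  |       False       |          False         
 True | False | False | False ||  False  |       False       |          False         
False |  True |  True |  True ||  False  |       False       |          False         
False |  True |  True | False ||  False  |       False       |          False         
False |  True | False |  True ||  False  |       False       |          False         
False |  True | False | False ||  False  |       False       |          False         
False | False |  True |  True ||  False  |       False       |          False         
False | False |  True | False ||  False  |       False       |          False         
False | False | False |  True ||  False  |       False       |          False         
False | False | False | False ||  False  |       False       |          False         
The formula is true on 1 of the 16 rows.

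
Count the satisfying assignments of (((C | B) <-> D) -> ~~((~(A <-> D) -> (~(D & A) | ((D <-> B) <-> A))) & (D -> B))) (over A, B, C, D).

A  B  C  D     (C | B)  ((C | B) <-> D)  (A <-> D)  ~(A <-> D)  (D & A)  ~(D & A)  (D <-> B)  ((D <-> B) <-> A)  (D -> B)  φ
T  T  T  T        T            T             T          F          T        F          T              T             T      T
T  T  T  F        T            F             F          T          F        T          F              F             T      T
T  T  F  T        T            T             T          F          T        F          T              T             T      T
T  T  F  F        T            F             F          T          F        T          F              F             T      T
T  F  T  T        T            T             T          F          T        F          F              F             F      F
T  F  T  F        T            F             F          T          F        T          T              T             T      T
T  F  F  T        F            F             T          F          T        F          F              F             F      T
T  F  F  F        F            T             F          T          F        T          T              T             T      T
F  T  T  T        T            T             F          T          F        T          T              F             T      T
F  T  T  F        T            F             T          F          F        T          F              T             T      T
F  T  F  T        T            T             F          T          F        T          T              F             T      T
F  T  F  F        T            F             T          F          F        T          F              T             T      T
F  F  T  T        T            T             F          T          F        T          F              T             F      F
F  F  T  F        T            F             T          F          F        T          T              F             T      T
F  F  F  T        F            F             F          T          F        T          F              T             F      T
F  F  F  F        F            T             T          F          F        T          T              F             T      T
The formula is true on 14 of the 16 rows.

14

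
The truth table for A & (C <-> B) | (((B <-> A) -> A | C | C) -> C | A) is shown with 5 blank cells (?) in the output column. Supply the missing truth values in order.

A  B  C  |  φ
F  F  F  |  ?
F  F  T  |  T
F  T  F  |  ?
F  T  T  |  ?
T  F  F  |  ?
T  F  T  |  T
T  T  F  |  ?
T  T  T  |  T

Row A=F, B=F, C=F: (A & (C <-> B)) = F, (((B <-> A) -> A | C | C) -> C | A) = T, so the formula = T.
Row A=F, B=T, C=F: (A & (C <-> B)) = F, (((B <-> A) -> A | C | C) -> C | A) = F, so the formula = F.
Row A=F, B=T, C=T: (A & (C <-> B)) = F, (((B <-> A) -> A | C | C) -> C | A) = T, so the formula = T.
Row A=T, B=F, C=F: (A & (C <-> B)) = T, (((B <-> A) -> A | C | C) -> C | A) = T, so the formula = T.
Row A=T, B=T, C=F: (A & (C <-> B)) = F, (((B <-> A) -> A | C | C) -> C | A) = T, so the formula = T.

T, F, T, T, T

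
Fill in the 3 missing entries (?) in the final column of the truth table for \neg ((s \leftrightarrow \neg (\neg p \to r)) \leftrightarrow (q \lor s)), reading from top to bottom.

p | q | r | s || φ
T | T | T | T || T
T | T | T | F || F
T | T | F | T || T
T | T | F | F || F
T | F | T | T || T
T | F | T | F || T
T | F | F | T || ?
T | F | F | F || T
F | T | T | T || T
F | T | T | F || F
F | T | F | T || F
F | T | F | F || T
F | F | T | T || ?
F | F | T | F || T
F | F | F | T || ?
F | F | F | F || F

Row p=T, q=F, r=F, s=T: (s \leftrightarrow \neg (\neg p \to r)) = F, (q \lor s) = T, ((s \leftrightarrow \neg (\neg p \to r)) \leftrightarrow (q \lor s)) = F, so the formula = T.
Row p=F, q=F, r=T, s=T: (s \leftrightarrow \neg (\neg p \to r)) = F, (q \lor s) = T, ((s \leftrightarrow \neg (\neg p \to r)) \leftrightarrow (q \lor s)) = F, so the formula = T.
Row p=F, q=F, r=F, s=T: (s \leftrightarrow \neg (\neg p \to r)) = T, (q \lor s) = T, ((s \leftrightarrow \neg (\neg p \to r)) \leftrightarrow (q \lor s)) = T, so the formula = F.

T, T, F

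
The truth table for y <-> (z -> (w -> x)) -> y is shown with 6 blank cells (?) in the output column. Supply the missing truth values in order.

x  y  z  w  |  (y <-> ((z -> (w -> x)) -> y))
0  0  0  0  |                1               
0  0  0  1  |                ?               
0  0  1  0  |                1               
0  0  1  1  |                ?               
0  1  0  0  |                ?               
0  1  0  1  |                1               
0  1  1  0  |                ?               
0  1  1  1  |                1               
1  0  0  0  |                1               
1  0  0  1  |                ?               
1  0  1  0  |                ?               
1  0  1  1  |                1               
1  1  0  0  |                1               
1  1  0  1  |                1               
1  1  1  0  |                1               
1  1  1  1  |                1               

1, 0, 1, 1, 1, 1

Row x=0, y=0, z=0, w=1: ((z -> (w -> x)) -> y) = 0, so (y <-> ((z -> (w -> x)) -> y)) = 1.
Row x=0, y=0, z=1, w=1: ((z -> (w -> x)) -> y) = 1, so (y <-> ((z -> (w -> x)) -> y)) = 0.
Row x=0, y=1, z=0, w=0: ((z -> (w -> x)) -> y) = 1, so (y <-> ((z -> (w -> x)) -> y)) = 1.
Row x=0, y=1, z=1, w=0: ((z -> (w -> x)) -> y) = 1, so (y <-> ((z -> (w -> x)) -> y)) = 1.
Row x=1, y=0, z=0, w=1: ((z -> (w -> x)) -> y) = 0, so (y <-> ((z -> (w -> x)) -> y)) = 1.
Row x=1, y=0, z=1, w=0: ((z -> (w -> x)) -> y) = 0, so (y <-> ((z -> (w -> x)) -> y)) = 1.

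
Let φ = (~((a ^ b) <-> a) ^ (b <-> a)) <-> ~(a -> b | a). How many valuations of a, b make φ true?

2

a  b     (a ^ b)  ((a ^ b) <-> a)  ~((a ^ b) <-> a)  (b <-> a)  (b | a)  (a -> (b | a))  ~(a -> (b | a))  φ
1  1        0            0                1              1         1           1                0         1
1  0        1            1                0              0         1           1                0         1
0  1        1            0                1              0         1           1                0         0
0  0        0            1                0              1         0           1                0         0
The formula is true on 2 of the 4 rows.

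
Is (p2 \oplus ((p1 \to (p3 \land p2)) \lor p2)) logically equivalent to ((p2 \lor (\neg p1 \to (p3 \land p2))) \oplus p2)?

p1  p2  p3  |  φ  ψ
1   1   1   |  0  0
1   1   0   |  0  0
1   0   1   |  0  1
1   0   0   |  0  1
0   1   1   |  0  0
0   1   0   |  0  0
0   0   1   |  1  0
0   0   0   |  1  0
The columns differ at p1=1, p2=0, p3=1 (φ=0, ψ=1), so they are not equivalent.

not equivalent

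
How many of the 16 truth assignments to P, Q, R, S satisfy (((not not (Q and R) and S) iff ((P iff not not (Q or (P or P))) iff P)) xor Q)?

10

P | Q | R | S || (Q and R) | not (Q and R) | not not (Q and R) | (not not (Q and R) and S) | (P or P) | (Q or (P or P)) | not (Q or (P or P)) | not not (Q or (P or P)) | φ
0 | 0 | 0 | 0 ||     0     |       1       |         0         |             0             |    0     |        0        |          1          |            0            | 1
0 | 0 | 0 | 1 ||     0     |       1       |         0         |             0             |    0     |        0        |          1          |            0            | 1
0 | 0 | 1 | 0 ||     0     |       1       |         0         |             0             |    0     |        0        |          1          |            0            | 1
0 | 0 | 1 | 1 ||     0     |       1       |         0         |             0             |    0     |        0        |          1          |            0            | 1
0 | 1 | 0 | 0 ||     0     |       1       |         0         |             0             |    0     |        1        |          0          |            1            | 1
0 | 1 | 0 | 1 ||     0     |       1       |         0         |             0             |    0     |        1        |          0          |            1            | 1
0 | 1 | 1 | 0 ||     1     |       0       |         1         |             0             |    0     |        1        |          0          |            1            | 1
0 | 1 | 1 | 1 ||     1     |       0       |         1         |             1             |    0     |        1        |          0          |            1            | 0
1 | 0 | 0 | 0 ||     0     |       1       |         0         |             0             |    1     |        1        |          0          |            1            | 0
1 | 0 | 0 | 1 ||     0     |       1       |         0         |             0             |    1     |        1        |          0          |            1            | 0
1 | 0 | 1 | 0 ||     0     |       1       |         0         |             0             |    1     |        1        |          0          |            1            | 0
1 | 0 | 1 | 1 ||     0     |       1       |         0         |             0             |    1     |        1        |          0          |            1            | 0
1 | 1 | 0 | 0 ||     0     |       1       |         0         |             0             |    1     |        1        |          0          |            1            | 1
1 | 1 | 0 | 1 ||     0     |       1       |         0         |             0             |    1     |        1        |          0          |            1            | 1
1 | 1 | 1 | 0 ||     1     |       0       |         1         |             0             |    1     |        1        |          0          |            1            | 1
1 | 1 | 1 | 1 ||     1     |       0       |         1         |             1             |    1     |        1        |          0          |            1            | 0
The formula is true on 10 of the 16 rows.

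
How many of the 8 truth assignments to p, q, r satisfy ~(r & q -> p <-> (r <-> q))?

5

p | q | r || (r & q) | ((r & q) -> p) | (r <-> q) | ~(((r & q) -> p) <-> (r <-> q))
F | F | F ||    F    |       T        |     T     |                F               
F | F | T ||    F    |       T        |     F     |                T               
F | T | F ||    F    |       T        |     F     |                T               
F | T | T ||    T    |       F        |     T     |                T               
T | F | F ||    F    |       T        |     T     |                F               
T | F | T ||    F    |       T        |     F     |                T               
T | T | F ||    F    |       T        |     F     |                T               
T | T | T ||    T    |       T        |     T     |                F               
The formula is true on 5 of the 8 rows.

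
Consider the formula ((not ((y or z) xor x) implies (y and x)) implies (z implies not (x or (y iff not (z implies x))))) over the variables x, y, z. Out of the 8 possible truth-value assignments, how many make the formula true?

x | y | z | φ
- | - | - | -
F | F | F | T
F | F | T | T
F | T | F | T
F | T | T | F
T | F | F | T
T | F | T | T
T | T | F | T
T | T | T | F
The formula is true on 6 of the 8 rows.

6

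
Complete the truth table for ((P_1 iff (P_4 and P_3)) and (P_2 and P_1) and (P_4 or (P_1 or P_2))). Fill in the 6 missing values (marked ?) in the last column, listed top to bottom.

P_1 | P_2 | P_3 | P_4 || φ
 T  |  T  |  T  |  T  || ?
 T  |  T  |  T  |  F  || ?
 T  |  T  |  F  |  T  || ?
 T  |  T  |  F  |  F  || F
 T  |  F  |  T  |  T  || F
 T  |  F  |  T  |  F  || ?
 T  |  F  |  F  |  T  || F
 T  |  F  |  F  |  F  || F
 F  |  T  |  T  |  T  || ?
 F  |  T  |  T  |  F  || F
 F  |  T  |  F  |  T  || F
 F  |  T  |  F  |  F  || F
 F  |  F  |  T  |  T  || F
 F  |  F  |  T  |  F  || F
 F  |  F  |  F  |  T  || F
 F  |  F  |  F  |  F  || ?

Row P_1=T, P_2=T, P_3=T, P_4=T: (P_1 iff (P_4 and P_3)) = T, (P_2 and P_1) = T, (P_4 or (P_1 or P_2)) = T, so the formula = T.
Row P_1=T, P_2=T, P_3=T, P_4=F: (P_1 iff (P_4 and P_3)) = F, (P_2 and P_1) = T, (P_4 or (P_1 or P_2)) = T, so the formula = F.
Row P_1=T, P_2=T, P_3=F, P_4=T: (P_1 iff (P_4 and P_3)) = F, (P_2 and P_1) = T, (P_4 or (P_1 or P_2)) = T, so the formula = F.
Row P_1=T, P_2=F, P_3=T, P_4=F: (P_1 iff (P_4 and P_3)) = F, (P_2 and P_1) = F, (P_4 or (P_1 or P_2)) = T, so the formula = F.
Row P_1=F, P_2=T, P_3=T, P_4=T: (P_1 iff (P_4 and P_3)) = F, (P_2 and P_1) = F, (P_4 or (P_1 or P_2)) = T, so the formula = F.
Row P_1=F, P_2=F, P_3=F, P_4=F: (P_1 iff (P_4 and P_3)) = T, (P_2 and P_1) = F, (P_4 or (P_1 or P_2)) = F, so the formula = F.

T, F, F, F, F, F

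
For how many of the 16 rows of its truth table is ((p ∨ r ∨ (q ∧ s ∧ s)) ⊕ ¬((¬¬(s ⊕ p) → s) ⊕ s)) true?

3

p | q | r | s | (q ∧ s ∧ s) | (p ∨ r ∨ (q ∧ s ∧ s)) | (s ⊕ p) | ¬(s ⊕ p) | ¬¬(s ⊕ p) | (¬¬(s ⊕ p) → s) | ((¬¬(s ⊕ p) → s) ⊕ s) | ¬((¬¬(s ⊕ p) → s) ⊕ s) | φ
- | - | - | - | ----------- | --------------------- | ------- | -------- | --------- | --------------- | --------------------- | ---------------------- | -
T | T | T | T |      T      |           T           |    F    |    T     |     F     |        T        |           F           |           T            | F
T | T | T | F |      F      |           T           |    T    |    F     |     T     |        F        |           F           |           T            | F
T | T | F | T |      T      |           T           |    F    |    T     |     F     |        T        |           F           |           T            | F
T | T | F | F |      F      |           T           |    T    |    F     |     T     |        F        |           F           |           T            | F
T | F | T | T |      F      |           T           |    F    |    T     |     F     |        T        |           F           |           T            | F
T | F | T | F |      F      |           T           |    T    |    F     |     T     |        F        |           F           |           T            | F
T | F | F | T |      F      |           T           |    F    |    T     |     F     |        T        |           F           |           T            | F
T | F | F | F |      F      |           T           |    T    |    F     |     T     |        F        |           F           |           T            | F
F | T | T | T |      T      |           T           |    T    |    F     |     T     |        T        |           F           |           T            | F
F | T | T | F |      F      |           T           |    F    |    T     |     F     |        T        |           T           |           F            | T
F | T | F | T |      T      |           T           |    T    |    F     |     T     |        T        |           F           |           T            | F
F | T | F | F |      F      |           F           |    F    |    T     |     F     |        T        |           T           |           F            | F
F | F | T | T |      F      |           T           |    T    |    F     |     T     |        T        |           F           |           T            | F
F | F | T | F |      F      |           T           |    F    |    T     |     F     |        T        |           T           |           F            | T
F | F | F | T |      F      |           F           |    T    |    F     |     T     |        T        |           F           |           T            | T
F | F | F | F |      F      |           F           |    F    |    T     |     F     |        T        |           T           |           F            | F
The formula is true on 3 of the 16 rows.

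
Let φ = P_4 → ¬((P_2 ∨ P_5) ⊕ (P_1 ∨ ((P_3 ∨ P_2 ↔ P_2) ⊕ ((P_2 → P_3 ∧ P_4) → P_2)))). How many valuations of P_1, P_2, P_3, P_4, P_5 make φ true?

24

P_1  P_2  P_3  P_4  P_5  |  φ
 T    T    T    T    T   |  T
 T    T    T    T    F   |  T
 T    T    T    F    T   |  T
 T    T    T    F    F   |  T
 T    T    F    T    T   |  T
 T    T    F    T    F   |  T
 T    T    F    F    T   |  T
 T    T    F    F    F   |  T
 T    F    T    T    T   |  T
 T    F    T    T    F   |  F
 T    F    T    F    T   |  T
 T    F    T    F    F   |  T
 T    F    F    T    T   |  T
 T    F    F    T    F   |  F
 T    F    F    F    T   |  T
 T    F    F    F    F   |  T
 F    T    T    T    T   |  F
 F    T    T    T    F   |  F
 F    T    T    F    T   |  T
 F    T    T    F    F   |  T
 F    T    F    T    T   |  F
 F    T    F    T    F   |  F
 F    T    F    F    T   |  T
 F    T    F    F    F   |  T
 F    F    T    T    T   |  F
 F    F    T    T    F   |  T
 F    F    T    F    T   |  T
 F    F    T    F    F   |  T
 F    F    F    T    T   |  T
 F    F    F    T    F   |  F
 F    F    F    F    T   |  T
 F    F    F    F    F   |  T
The formula is true on 24 of the 32 rows.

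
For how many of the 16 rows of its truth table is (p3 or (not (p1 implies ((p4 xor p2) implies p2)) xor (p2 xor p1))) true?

  p1  |   p2  |   p3  |   p4  | (p4 xor p2) | ((p4 xor p2) implies p2) | (p2 xor p1) |   φ  
----- | ----- | ----- | ----- | ----------- | ------------------------ | ----------- | -----
 True |  True |  True |  True |    False    |           True           |    False    |  True
 True |  True |  True | False |     True    |           True           |    False    |  True
 True |  True | False |  True |    False    |           True           |    False    | False
 True |  True | False | False |     True    |           True           |    False    | False
 True | False |  True |  True |     True    |          False           |     True    |  True
 True | False |  True | False |    False    |           True           |     True    |  True
 True | False | False |  True |     True    |          False           |     True    | False
 True | False | False | False |    False    |           True           |     True    |  True
False |  True |  True |  True |    False    |           True           |     True    |  True
False |  True |  True | False |     True    |           True           |     True    |  True
False |  True | False |  True |    False    |           True           |     True    |  True
False |  True | False | False |     True    |           True           |     True    |  True
False | False |  True |  True |     True    |          False           |    False    |  True
False | False |  True | False |    False    |           True           |    False    |  True
False | False | False |  True |     True    |          False           |    False    | False
False | False | False | False |    False    |           True           |    False    | False
The formula is true on 11 of the 16 rows.

11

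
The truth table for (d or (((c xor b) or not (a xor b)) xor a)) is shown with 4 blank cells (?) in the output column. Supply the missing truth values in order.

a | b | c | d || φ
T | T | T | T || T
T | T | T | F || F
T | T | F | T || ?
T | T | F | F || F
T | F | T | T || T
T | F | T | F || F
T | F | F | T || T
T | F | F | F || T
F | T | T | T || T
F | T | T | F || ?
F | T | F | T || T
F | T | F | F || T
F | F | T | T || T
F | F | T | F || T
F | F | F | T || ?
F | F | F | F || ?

T, F, T, T

Row a=T, b=T, c=F, d=T: (((c xor b) or not (a xor b)) xor a) = F, so the formula = T.
Row a=F, b=T, c=T, d=F: (((c xor b) or not (a xor b)) xor a) = F, so the formula = F.
Row a=F, b=F, c=F, d=T: (((c xor b) or not (a xor b)) xor a) = T, so the formula = T.
Row a=F, b=F, c=F, d=F: (((c xor b) or not (a xor b)) xor a) = T, so the formula = T.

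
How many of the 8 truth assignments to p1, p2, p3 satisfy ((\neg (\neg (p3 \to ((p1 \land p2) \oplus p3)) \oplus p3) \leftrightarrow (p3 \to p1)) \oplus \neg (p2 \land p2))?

5

p1  p2  p3  |  (p1 \land p2)  ((p1 \land p2) \oplus p3)  (p3 \to p1)  (p2 \land p2)  \neg (p2 \land p2)  φ
T   T   T   |        T                    F                   T             T                F           T
T   T   F   |        T                    T                   T             T                F           T
T   F   T   |        F                    T                   T             F                T           T
T   F   F   |        F                    F                   T             F                T           F
F   T   T   |        F                    T                   F             T                F           T
F   T   F   |        F                    F                   T             T                F           T
F   F   T   |        F                    T                   F             F                T           F
F   F   F   |        F                    F                   T             F                T           F
The formula is true on 5 of the 8 rows.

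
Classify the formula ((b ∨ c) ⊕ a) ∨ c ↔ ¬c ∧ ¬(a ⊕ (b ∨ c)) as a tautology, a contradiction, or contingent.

contradiction

a | b | c | (b ∨ c) | ((b ∨ c) ⊕ a) | (((b ∨ c) ⊕ a) ∨ c) | ¬c | (a ⊕ (b ∨ c)) | ¬(a ⊕ (b ∨ c)) | (¬c ∧ ¬(a ⊕ (b ∨ c))) | φ
- | - | - | ------- | ------------- | ------------------- | -- | ------------- | -------------- | --------------------- | -
T | T | T |    T    |       F       |          T          | F  |       F       |       T        |           F           | F
T | T | F |    T    |       F       |          F          | T  |       F       |       T        |           T           | F
T | F | T |    T    |       F       |          T          | F  |       F       |       T        |           F           | F
T | F | F |    F    |       T       |          T          | T  |       T       |       F        |           F           | F
F | T | T |    T    |       T       |          T          | F  |       T       |       F        |           F           | F
F | T | F |    T    |       T       |          T          | T  |       T       |       F        |           F           | F
F | F | T |    T    |       T       |          T          | F  |       T       |       F        |           F           | F
F | F | F |    F    |       F       |          F          | T  |       F       |       T        |           T           | F
Every row is F, so the formula is a contradiction.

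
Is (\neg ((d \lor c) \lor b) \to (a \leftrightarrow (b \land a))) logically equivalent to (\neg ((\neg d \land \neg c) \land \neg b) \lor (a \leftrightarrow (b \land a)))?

equivalent

a | b | c | d || φ | ψ
F | F | F | F || T | T
F | F | F | T || T | T
F | F | T | F || T | T
F | F | T | T || T | T
F | T | F | F || T | T
F | T | F | T || T | T
F | T | T | F || T | T
F | T | T | T || T | T
T | F | F | F || F | F
T | F | F | T || T | T
T | F | T | F || T | T
T | F | T | T || T | T
T | T | F | F || T | T
T | T | F | T || T | T
T | T | T | F || T | T
T | T | T | T || T | T
The columns for φ and ψ agree on every row, so they are logically equivalent.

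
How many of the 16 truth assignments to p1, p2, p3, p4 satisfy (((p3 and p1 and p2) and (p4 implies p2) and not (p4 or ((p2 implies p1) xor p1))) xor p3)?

7

p1 | p2 | p3 | p4 || (p3 and p1 and p2) | (p4 implies p2) | (p2 implies p1) | ((p2 implies p1) xor p1) | φ
1  | 1  | 1  | 1  ||         1          |        1        |        1        |            0             | 1
1  | 1  | 1  | 0  ||         1          |        1        |        1        |            0             | 0
1  | 1  | 0  | 1  ||         0          |        1        |        1        |            0             | 0
1  | 1  | 0  | 0  ||         0          |        1        |        1        |            0             | 0
1  | 0  | 1  | 1  ||         0          |        0        |        1        |            0             | 1
1  | 0  | 1  | 0  ||         0          |        1        |        1        |            0             | 1
1  | 0  | 0  | 1  ||         0          |        0        |        1        |            0             | 0
1  | 0  | 0  | 0  ||         0          |        1        |        1        |            0             | 0
0  | 1  | 1  | 1  ||         0          |        1        |        0        |            0             | 1
0  | 1  | 1  | 0  ||         0          |        1        |        0        |            0             | 1
0  | 1  | 0  | 1  ||         0          |        1        |        0        |            0             | 0
0  | 1  | 0  | 0  ||         0          |        1        |        0        |            0             | 0
0  | 0  | 1  | 1  ||         0          |        0        |        1        |            1             | 1
0  | 0  | 1  | 0  ||         0          |        1        |        1        |            1             | 1
0  | 0  | 0  | 1  ||         0          |        0        |        1        |            1             | 0
0  | 0  | 0  | 0  ||         0          |        1        |        1        |            1             | 0
The formula is true on 7 of the 16 rows.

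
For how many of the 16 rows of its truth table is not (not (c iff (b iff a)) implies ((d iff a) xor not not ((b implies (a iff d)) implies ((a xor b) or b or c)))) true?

4

a  b  c  d  |  φ
T  T  T  T  |  F
T  T  T  F  |  F
T  T  F  T  |  T
T  T  F  F  |  F
T  F  T  T  |  T
T  F  T  F  |  F
T  F  F  T  |  F
T  F  F  F  |  F
F  T  T  T  |  F
F  T  T  F  |  T
F  T  F  T  |  F
F  T  F  F  |  F
F  F  T  T  |  F
F  F  T  F  |  F
F  F  F  T  |  T
F  F  F  F  |  F
The formula is true on 4 of the 16 rows.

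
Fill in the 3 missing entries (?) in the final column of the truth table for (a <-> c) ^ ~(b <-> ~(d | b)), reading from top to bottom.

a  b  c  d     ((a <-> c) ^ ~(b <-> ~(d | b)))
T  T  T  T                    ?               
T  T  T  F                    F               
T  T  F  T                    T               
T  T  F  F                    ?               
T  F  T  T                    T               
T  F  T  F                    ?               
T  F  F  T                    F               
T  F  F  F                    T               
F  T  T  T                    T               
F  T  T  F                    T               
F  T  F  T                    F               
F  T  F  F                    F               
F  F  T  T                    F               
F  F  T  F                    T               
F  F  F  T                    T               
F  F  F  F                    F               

F, T, F

Row a=T, b=T, c=T, d=T: (a <-> c) = T, ~(b <-> ~(d | b)) = T, so ((a <-> c) ^ ~(b <-> ~(d | b))) = F.
Row a=T, b=T, c=F, d=F: (a <-> c) = F, ~(b <-> ~(d | b)) = T, so ((a <-> c) ^ ~(b <-> ~(d | b))) = T.
Row a=T, b=F, c=T, d=F: (a <-> c) = T, ~(b <-> ~(d | b)) = T, so ((a <-> c) ^ ~(b <-> ~(d | b))) = F.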